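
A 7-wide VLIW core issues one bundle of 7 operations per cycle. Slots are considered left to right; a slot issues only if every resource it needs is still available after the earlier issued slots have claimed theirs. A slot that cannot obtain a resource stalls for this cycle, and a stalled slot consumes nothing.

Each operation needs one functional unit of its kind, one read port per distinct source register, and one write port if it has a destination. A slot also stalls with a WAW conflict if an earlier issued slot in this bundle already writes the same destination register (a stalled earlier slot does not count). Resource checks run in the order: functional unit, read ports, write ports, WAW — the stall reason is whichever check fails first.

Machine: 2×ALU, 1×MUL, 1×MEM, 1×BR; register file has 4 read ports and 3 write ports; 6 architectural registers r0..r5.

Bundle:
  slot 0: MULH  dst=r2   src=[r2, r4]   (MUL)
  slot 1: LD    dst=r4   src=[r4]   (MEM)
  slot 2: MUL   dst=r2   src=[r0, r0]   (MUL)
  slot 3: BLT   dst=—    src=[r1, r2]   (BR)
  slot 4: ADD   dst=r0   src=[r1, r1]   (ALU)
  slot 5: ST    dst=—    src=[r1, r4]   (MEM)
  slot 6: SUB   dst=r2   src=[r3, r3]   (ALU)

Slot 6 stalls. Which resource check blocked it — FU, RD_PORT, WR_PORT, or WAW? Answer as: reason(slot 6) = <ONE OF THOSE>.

reason(slot 6) = RD_PORT

slot 0 (MUL): ISSUE — free A2,Mu0,Ld1,B1 rp2 wp2
slot 1 (MEM): ISSUE — free A2,Mu0,Ld0,B1 rp1 wp1
slot 2 (MUL): stall FU — free A2,Mu0,Ld0,B1 rp1 wp1
slot 3 (BR): stall RD_PORT — free A2,Mu0,Ld0,B1 rp1 wp1
slot 4 (ALU): ISSUE — free A1,Mu0,Ld0,B1 rp0 wp0
slot 5 (MEM): stall FU — free A1,Mu0,Ld0,B1 rp0 wp0
slot 6 (ALU): stall RD_PORT — free A1,Mu0,Ld0,B1 rp0 wp0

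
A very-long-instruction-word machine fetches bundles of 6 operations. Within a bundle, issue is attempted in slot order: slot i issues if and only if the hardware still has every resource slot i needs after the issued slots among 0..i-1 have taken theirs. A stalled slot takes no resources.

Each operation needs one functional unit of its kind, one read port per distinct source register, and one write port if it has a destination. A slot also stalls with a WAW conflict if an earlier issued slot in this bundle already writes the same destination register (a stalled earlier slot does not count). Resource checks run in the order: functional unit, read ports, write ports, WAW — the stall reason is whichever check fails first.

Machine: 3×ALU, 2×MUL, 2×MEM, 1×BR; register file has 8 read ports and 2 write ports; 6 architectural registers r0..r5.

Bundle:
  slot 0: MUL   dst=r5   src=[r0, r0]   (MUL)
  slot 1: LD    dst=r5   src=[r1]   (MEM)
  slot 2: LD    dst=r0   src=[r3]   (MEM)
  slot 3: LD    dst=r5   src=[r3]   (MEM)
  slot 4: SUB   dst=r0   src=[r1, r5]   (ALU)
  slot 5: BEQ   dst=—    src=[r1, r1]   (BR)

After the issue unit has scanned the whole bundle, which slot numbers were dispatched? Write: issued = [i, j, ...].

slot 0 (MUL): ISSUE — free A3,Mu1,Ld2,B1 rp7 wp1
slot 1 (MEM): stall WAW — free A3,Mu1,Ld2,B1 rp7 wp1
slot 2 (MEM): ISSUE — free A3,Mu1,Ld1,B1 rp6 wp0
slot 3 (MEM): stall WR_PORT — free A3,Mu1,Ld1,B1 rp6 wp0
slot 4 (ALU): stall WR_PORT — free A3,Mu1,Ld1,B1 rp6 wp0
slot 5 (BR): ISSUE — free A3,Mu1,Ld1,B0 rp5 wp0

issued = [0, 2, 5]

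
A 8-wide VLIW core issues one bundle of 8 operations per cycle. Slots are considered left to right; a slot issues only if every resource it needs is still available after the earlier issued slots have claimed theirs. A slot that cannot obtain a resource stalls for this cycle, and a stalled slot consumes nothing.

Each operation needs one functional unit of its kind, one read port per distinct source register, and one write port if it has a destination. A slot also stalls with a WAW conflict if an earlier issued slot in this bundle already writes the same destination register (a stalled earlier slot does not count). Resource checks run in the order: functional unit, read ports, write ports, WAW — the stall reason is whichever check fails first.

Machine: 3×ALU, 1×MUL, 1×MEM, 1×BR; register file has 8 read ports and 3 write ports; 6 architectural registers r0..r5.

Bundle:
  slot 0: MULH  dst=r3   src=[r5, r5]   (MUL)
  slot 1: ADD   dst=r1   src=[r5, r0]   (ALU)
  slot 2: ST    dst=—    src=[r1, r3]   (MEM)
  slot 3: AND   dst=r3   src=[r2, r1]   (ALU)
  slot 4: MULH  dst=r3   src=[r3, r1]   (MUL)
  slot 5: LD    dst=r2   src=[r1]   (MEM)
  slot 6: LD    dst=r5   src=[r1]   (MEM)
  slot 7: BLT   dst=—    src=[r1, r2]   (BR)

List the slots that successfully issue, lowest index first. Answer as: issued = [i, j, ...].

slot 0 (MUL): ISSUE — free A3,Mu0,Ld1,B1 rp7 wp2
slot 1 (ALU): ISSUE — free A2,Mu0,Ld1,B1 rp5 wp1
slot 2 (MEM): ISSUE — free A2,Mu0,Ld0,B1 rp3 wp1
slot 3 (ALU): stall WAW — free A2,Mu0,Ld0,B1 rp3 wp1
slot 4 (MUL): stall FU — free A2,Mu0,Ld0,B1 rp3 wp1
slot 5 (MEM): stall FU — free A2,Mu0,Ld0,B1 rp3 wp1
slot 6 (MEM): stall FU — free A2,Mu0,Ld0,B1 rp3 wp1
slot 7 (BR): ISSUE — free A2,Mu0,Ld0,B0 rp1 wp1

issued = [0, 1, 2, 7]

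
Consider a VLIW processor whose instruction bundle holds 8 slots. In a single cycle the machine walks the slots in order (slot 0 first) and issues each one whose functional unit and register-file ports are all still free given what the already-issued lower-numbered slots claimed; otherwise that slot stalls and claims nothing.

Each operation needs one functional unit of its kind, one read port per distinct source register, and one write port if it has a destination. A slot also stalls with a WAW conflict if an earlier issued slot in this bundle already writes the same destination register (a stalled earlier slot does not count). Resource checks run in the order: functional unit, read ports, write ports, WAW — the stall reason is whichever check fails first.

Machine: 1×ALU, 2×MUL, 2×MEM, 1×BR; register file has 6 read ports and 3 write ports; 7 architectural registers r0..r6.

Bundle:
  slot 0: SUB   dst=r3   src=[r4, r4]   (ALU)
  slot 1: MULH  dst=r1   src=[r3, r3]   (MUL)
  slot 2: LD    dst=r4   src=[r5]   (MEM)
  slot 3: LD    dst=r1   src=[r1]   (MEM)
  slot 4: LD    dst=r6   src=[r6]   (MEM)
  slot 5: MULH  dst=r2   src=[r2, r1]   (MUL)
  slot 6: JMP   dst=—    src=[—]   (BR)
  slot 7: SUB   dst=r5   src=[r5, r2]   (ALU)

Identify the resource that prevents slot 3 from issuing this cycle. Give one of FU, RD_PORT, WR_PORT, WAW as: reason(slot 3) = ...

reason(slot 3) = WR_PORT

#0 ALU src=r4,r4 dispatched  <A:0 Mu:2 Ld:2 B:1 rd:5 wr:2>
#1 MUL src=r3,r3 dispatched  <A:0 Mu:1 Ld:2 B:1 rd:4 wr:1>
#2 MEM src=r5 dispatched  <A:0 Mu:1 Ld:1 B:1 rd:3 wr:0>
#3 MEM src=r1 held:WR_PORT  <A:0 Mu:1 Ld:1 B:1 rd:3 wr:0>
#4 MEM src=r6 held:WR_PORT  <A:0 Mu:1 Ld:1 B:1 rd:3 wr:0>
#5 MUL src=r2,r1 held:WR_PORT  <A:0 Mu:1 Ld:1 B:1 rd:3 wr:0>
#6 BR src=- dispatched  <A:0 Mu:1 Ld:1 B:0 rd:3 wr:0>
#7 ALU src=r5,r2 held:FU  <A:0 Mu:1 Ld:1 B:0 rd:3 wr:0>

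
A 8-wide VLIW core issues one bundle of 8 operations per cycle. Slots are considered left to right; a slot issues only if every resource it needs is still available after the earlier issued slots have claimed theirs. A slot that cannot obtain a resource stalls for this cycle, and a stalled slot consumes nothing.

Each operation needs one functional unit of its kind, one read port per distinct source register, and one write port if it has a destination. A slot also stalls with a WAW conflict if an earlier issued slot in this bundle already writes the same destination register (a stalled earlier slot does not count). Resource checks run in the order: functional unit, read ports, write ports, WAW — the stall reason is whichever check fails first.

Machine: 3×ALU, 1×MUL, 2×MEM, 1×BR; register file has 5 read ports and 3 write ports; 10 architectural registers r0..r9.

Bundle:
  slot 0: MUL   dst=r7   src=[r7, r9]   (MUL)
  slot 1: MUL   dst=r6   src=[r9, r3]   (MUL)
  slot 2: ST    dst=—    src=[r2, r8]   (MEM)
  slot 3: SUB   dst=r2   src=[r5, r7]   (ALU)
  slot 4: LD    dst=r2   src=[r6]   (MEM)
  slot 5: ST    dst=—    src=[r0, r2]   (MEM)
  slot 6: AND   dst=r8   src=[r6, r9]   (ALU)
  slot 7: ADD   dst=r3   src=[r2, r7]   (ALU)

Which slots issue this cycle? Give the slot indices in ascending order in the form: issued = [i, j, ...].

(0) want 1×MUL +2rd +1wr — yes → AL3|MU0|ME2|BR1|rd3|wr2
(1) want 1×MUL +2rd +1wr — FU → AL3|MU0|ME2|BR1|rd3|wr2
(2) want 1×MEM +2rd +0wr — yes → AL3|MU0|ME1|BR1|rd1|wr2
(3) want 1×ALU +2rd +1wr — RD_PORT → AL3|MU0|ME1|BR1|rd1|wr2
(4) want 1×MEM +1rd +1wr — yes → AL3|MU0|ME0|BR1|rd0|wr1
(5) want 1×MEM +2rd +0wr — FU → AL3|MU0|ME0|BR1|rd0|wr1
(6) want 1×ALU +2rd +1wr — RD_PORT → AL3|MU0|ME0|BR1|rd0|wr1
(7) want 1×ALU +2rd +1wr — RD_PORT → AL3|MU0|ME0|BR1|rd0|wr1

issued = [0, 2, 4]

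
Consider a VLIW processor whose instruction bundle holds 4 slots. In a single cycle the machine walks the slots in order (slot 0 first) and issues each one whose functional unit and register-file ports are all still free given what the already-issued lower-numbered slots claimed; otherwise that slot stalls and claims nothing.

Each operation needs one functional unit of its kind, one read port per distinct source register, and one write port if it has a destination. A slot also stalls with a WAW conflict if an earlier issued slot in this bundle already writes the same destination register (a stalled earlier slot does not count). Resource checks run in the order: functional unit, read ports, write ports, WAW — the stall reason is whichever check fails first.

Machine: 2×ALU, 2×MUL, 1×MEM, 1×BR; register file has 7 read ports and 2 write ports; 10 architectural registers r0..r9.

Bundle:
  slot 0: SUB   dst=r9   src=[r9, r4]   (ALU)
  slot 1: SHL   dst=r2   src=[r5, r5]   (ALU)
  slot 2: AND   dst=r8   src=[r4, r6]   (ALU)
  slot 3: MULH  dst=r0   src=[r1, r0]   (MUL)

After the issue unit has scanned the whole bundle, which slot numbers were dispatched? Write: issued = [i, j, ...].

  0. ALU→r9 ⇒ go  {1A/2Mu/1Ld/1B | 5r 1w}
  1. ALU→r2 ⇒ go  {0A/2Mu/1Ld/1B | 4r 0w}
  2. ALU→r8 ⇒ no(FU)  {0A/2Mu/1Ld/1B | 4r 0w}
  3. MUL→r0 ⇒ no(WR_PORT)  {0A/2Mu/1Ld/1B | 4r 0w}

issued = [0, 1]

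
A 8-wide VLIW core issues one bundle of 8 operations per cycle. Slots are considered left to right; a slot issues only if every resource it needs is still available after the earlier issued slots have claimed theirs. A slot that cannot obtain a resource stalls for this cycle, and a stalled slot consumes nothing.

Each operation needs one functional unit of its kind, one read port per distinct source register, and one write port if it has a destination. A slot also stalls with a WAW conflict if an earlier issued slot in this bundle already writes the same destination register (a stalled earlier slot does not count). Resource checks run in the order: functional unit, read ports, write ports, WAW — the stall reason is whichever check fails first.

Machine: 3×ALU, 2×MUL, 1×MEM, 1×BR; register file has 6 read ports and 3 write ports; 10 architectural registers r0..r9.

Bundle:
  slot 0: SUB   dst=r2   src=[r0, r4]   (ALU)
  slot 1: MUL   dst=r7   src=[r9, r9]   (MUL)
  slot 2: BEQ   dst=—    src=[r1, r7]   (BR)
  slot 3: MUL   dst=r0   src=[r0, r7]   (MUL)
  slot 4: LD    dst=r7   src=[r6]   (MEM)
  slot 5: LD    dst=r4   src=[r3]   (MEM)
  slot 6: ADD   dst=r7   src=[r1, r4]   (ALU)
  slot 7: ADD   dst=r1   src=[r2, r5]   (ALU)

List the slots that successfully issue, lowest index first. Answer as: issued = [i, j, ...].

slot 0 (ALU): ISSUE — free A2,Mu2,Ld1,B1 rp4 wp2
slot 1 (MUL): ISSUE — free A2,Mu1,Ld1,B1 rp3 wp1
slot 2 (BR): ISSUE — free A2,Mu1,Ld1,B0 rp1 wp1
slot 3 (MUL): stall RD_PORT — free A2,Mu1,Ld1,B0 rp1 wp1
slot 4 (MEM): stall WAW — free A2,Mu1,Ld1,B0 rp1 wp1
slot 5 (MEM): ISSUE — free A2,Mu1,Ld0,B0 rp0 wp0
slot 6 (ALU): stall RD_PORT — free A2,Mu1,Ld0,B0 rp0 wp0
slot 7 (ALU): stall RD_PORT — free A2,Mu1,Ld0,B0 rp0 wp0

issued = [0, 1, 2, 5]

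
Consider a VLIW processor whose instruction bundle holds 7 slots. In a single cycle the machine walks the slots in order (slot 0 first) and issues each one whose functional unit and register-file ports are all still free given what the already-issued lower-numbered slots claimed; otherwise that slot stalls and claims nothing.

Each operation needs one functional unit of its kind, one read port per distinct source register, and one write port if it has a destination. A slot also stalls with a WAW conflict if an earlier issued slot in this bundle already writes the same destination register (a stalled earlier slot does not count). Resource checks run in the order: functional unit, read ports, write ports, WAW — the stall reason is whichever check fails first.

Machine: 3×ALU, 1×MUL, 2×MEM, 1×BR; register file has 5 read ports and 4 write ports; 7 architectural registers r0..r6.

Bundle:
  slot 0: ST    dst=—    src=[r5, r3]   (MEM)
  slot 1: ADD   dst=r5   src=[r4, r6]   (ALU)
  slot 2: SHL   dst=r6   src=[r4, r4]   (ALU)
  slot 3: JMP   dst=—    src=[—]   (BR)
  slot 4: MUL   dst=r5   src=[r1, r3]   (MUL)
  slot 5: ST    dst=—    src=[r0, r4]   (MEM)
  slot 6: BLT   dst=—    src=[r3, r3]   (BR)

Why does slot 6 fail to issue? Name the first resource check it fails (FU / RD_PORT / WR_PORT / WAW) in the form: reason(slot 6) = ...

reason(slot 6) = FU

  0. MEM ⇒ go  {3A/1Mu/1Ld/1B | 3r 4w}
  1. ALU→r5 ⇒ go  {2A/1Mu/1Ld/1B | 1r 3w}
  2. ALU→r6 ⇒ go  {1A/1Mu/1Ld/1B | 0r 2w}
  3. BR ⇒ go  {1A/1Mu/1Ld/0B | 0r 2w}
  4. MUL→r5 ⇒ no(RD_PORT)  {1A/1Mu/1Ld/0B | 0r 2w}
  5. MEM ⇒ no(RD_PORT)  {1A/1Mu/1Ld/0B | 0r 2w}
  6. BR ⇒ no(FU)  {1A/1Mu/1Ld/0B | 0r 2w}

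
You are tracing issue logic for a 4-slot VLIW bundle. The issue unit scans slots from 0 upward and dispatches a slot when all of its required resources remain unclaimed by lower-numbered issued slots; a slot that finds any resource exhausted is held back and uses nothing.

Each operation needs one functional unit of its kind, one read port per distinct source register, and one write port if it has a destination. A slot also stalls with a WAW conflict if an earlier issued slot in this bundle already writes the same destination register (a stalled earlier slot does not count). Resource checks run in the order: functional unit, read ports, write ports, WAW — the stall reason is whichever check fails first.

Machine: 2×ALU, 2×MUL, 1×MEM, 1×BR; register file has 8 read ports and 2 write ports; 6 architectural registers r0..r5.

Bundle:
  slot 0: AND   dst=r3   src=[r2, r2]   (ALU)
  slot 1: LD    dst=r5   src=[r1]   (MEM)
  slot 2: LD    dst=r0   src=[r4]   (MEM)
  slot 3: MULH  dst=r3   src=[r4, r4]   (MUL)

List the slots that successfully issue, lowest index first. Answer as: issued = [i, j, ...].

  0. ALU→r3 ⇒ go  {1A/2Mu/1Ld/1B | 7r 1w}
  1. MEM→r5 ⇒ go  {1A/2Mu/0Ld/1B | 6r 0w}
  2. MEM→r0 ⇒ no(FU)  {1A/2Mu/0Ld/1B | 6r 0w}
  3. MUL→r3 ⇒ no(WR_PORT)  {1A/2Mu/0Ld/1B | 6r 0w}

issued = [0, 1]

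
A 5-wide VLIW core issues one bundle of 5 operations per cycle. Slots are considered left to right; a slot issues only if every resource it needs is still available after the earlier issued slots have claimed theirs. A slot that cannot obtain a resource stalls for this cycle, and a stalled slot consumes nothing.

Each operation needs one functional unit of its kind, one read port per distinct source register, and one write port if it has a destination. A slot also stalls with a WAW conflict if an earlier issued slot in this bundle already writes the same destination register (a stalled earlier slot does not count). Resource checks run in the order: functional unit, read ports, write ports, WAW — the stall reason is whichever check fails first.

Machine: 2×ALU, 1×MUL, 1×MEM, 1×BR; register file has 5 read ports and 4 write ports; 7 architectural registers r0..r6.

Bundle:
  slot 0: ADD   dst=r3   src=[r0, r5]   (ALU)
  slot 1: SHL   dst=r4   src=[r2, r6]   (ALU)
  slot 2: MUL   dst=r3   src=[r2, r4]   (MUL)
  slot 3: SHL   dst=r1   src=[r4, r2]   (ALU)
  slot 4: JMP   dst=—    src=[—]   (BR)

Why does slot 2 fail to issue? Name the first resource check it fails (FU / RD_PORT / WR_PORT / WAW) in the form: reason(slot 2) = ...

reason(slot 2) = RD_PORT

slot 0 (ALU): ISSUE — free A1,Mu1,Ld1,B1 rp3 wp3
slot 1 (ALU): ISSUE — free A0,Mu1,Ld1,B1 rp1 wp2
slot 2 (MUL): stall RD_PORT — free A0,Mu1,Ld1,B1 rp1 wp2
slot 3 (ALU): stall FU — free A0,Mu1,Ld1,B1 rp1 wp2
slot 4 (BR): ISSUE — free A0,Mu1,Ld1,B0 rp1 wp2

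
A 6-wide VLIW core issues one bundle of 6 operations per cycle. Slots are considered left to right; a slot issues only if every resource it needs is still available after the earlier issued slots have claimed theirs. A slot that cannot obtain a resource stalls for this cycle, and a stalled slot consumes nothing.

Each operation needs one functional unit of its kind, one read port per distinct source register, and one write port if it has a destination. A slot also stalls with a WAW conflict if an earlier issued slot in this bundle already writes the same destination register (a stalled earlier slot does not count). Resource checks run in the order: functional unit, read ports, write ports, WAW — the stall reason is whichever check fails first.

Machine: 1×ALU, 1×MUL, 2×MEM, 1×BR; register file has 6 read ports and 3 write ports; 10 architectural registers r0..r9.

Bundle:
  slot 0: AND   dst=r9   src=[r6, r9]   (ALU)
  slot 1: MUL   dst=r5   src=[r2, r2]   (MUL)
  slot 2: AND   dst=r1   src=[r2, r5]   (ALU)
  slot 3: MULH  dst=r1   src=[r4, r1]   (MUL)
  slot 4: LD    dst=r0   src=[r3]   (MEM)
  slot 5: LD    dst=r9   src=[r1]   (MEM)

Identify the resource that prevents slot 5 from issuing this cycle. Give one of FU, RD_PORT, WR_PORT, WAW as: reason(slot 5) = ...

slot 0 (ALU): ISSUE — free A0,Mu1,Ld2,B1 rp4 wp2
slot 1 (MUL): ISSUE — free A0,Mu0,Ld2,B1 rp3 wp1
slot 2 (ALU): stall FU — free A0,Mu0,Ld2,B1 rp3 wp1
slot 3 (MUL): stall FU — free A0,Mu0,Ld2,B1 rp3 wp1
slot 4 (MEM): ISSUE — free A0,Mu0,Ld1,B1 rp2 wp0
slot 5 (MEM): stall WR_PORT — free A0,Mu0,Ld1,B1 rp2 wp0

reason(slot 5) = WR_PORT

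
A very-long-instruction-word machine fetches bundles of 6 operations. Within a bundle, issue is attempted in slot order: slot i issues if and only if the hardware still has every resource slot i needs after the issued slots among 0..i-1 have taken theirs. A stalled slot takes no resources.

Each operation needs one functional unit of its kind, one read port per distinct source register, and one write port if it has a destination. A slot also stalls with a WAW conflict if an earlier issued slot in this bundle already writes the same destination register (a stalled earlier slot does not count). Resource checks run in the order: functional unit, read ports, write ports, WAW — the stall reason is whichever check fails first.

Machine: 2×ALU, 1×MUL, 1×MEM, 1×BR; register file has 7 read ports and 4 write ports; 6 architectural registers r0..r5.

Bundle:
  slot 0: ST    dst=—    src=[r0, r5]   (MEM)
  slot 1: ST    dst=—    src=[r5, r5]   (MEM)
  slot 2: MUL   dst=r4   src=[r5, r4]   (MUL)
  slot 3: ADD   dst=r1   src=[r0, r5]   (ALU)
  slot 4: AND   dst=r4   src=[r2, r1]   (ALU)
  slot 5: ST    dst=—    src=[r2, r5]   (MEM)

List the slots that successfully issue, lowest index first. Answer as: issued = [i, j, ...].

[0] MEM needs rd=2 wr=0: ok; after: ALU=2 MUL=1 MEM=0 BR=1, R=5, W=4
[1] MEM needs rd=1 wr=0: FU; after: ALU=2 MUL=1 MEM=0 BR=1, R=5, W=4
[2] MUL needs rd=2 wr=1: ok; after: ALU=2 MUL=0 MEM=0 BR=1, R=3, W=3
[3] ALU needs rd=2 wr=1: ok; after: ALU=1 MUL=0 MEM=0 BR=1, R=1, W=2
[4] ALU needs rd=2 wr=1: RD_PORT; after: ALU=1 MUL=0 MEM=0 BR=1, R=1, W=2
[5] MEM needs rd=2 wr=0: FU; after: ALU=1 MUL=0 MEM=0 BR=1, R=1, W=2

issued = [0, 2, 3]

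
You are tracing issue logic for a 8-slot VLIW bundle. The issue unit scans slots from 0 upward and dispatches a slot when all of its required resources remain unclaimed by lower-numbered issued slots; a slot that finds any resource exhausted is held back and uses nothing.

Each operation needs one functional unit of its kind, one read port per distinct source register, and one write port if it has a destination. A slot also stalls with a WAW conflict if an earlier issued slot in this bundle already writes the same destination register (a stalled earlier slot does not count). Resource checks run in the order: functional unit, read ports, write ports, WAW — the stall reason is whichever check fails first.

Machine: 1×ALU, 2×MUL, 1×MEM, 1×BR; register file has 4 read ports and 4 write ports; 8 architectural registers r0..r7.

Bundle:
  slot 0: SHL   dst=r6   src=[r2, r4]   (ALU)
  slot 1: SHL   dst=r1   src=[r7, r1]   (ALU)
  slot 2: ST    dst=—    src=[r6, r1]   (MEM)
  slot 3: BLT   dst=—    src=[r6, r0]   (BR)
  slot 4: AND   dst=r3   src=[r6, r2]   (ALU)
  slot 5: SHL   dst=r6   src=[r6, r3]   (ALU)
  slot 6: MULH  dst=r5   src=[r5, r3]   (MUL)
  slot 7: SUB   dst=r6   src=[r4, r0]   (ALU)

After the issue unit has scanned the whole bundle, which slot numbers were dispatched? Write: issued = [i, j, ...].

slot 0 (ALU): ISSUE — free A0,Mu2,Ld1,B1 rp2 wp3
slot 1 (ALU): stall FU — free A0,Mu2,Ld1,B1 rp2 wp3
slot 2 (MEM): ISSUE — free A0,Mu2,Ld0,B1 rp0 wp3
slot 3 (BR): stall RD_PORT — free A0,Mu2,Ld0,B1 rp0 wp3
slot 4 (ALU): stall FU — free A0,Mu2,Ld0,B1 rp0 wp3
slot 5 (ALU): stall FU — free A0,Mu2,Ld0,B1 rp0 wp3
slot 6 (MUL): stall RD_PORT — free A0,Mu2,Ld0,B1 rp0 wp3
slot 7 (ALU): stall FU — free A0,Mu2,Ld0,B1 rp0 wp3

issued = [0, 2]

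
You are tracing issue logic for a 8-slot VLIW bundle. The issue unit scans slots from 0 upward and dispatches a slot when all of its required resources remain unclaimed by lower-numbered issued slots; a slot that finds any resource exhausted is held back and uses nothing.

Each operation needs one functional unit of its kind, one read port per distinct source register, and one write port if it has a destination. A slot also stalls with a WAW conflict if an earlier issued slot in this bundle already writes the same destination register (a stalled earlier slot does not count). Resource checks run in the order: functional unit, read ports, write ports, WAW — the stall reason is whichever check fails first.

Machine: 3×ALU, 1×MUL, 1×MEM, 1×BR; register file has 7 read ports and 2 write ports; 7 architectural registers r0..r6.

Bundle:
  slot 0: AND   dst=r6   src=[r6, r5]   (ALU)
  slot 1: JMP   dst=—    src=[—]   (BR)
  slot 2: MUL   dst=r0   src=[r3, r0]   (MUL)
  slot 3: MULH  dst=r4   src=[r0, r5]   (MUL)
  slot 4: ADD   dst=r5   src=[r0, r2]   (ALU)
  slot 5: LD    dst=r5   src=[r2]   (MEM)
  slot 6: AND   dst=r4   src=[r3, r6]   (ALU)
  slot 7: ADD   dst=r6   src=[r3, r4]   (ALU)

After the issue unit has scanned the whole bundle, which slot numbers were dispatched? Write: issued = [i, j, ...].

#0 ALU src=r6,r5 dispatched  <A:2 Mu:1 Ld:1 B:1 rd:5 wr:1>
#1 BR src=- dispatched  <A:2 Mu:1 Ld:1 B:0 rd:5 wr:1>
#2 MUL src=r3,r0 dispatched  <A:2 Mu:0 Ld:1 B:0 rd:3 wr:0>
#3 MUL src=r0,r5 held:FU  <A:2 Mu:0 Ld:1 B:0 rd:3 wr:0>
#4 ALU src=r0,r2 held:WR_PORT  <A:2 Mu:0 Ld:1 B:0 rd:3 wr:0>
#5 MEM src=r2 held:WR_PORT  <A:2 Mu:0 Ld:1 B:0 rd:3 wr:0>
#6 ALU src=r3,r6 held:WR_PORT  <A:2 Mu:0 Ld:1 B:0 rd:3 wr:0>
#7 ALU src=r3,r4 held:WR_PORT  <A:2 Mu:0 Ld:1 B:0 rd:3 wr:0>

issued = [0, 1, 2]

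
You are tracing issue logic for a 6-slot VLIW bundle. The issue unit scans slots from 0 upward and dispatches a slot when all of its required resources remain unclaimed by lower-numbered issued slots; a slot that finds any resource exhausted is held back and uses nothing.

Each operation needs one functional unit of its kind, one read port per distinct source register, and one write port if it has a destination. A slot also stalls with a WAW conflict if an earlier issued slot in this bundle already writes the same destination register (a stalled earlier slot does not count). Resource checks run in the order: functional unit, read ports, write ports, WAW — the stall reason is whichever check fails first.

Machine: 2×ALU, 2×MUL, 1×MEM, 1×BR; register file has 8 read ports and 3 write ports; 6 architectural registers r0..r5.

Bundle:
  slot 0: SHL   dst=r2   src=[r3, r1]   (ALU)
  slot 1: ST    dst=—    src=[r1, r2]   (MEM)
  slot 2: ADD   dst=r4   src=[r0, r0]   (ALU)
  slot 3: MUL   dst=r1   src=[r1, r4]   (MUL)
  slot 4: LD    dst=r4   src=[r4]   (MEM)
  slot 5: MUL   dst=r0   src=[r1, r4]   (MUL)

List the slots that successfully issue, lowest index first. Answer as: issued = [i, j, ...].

issued = [0, 1, 2, 3]

slot 0 (ALU): ISSUE — free A1,Mu2,Ld1,B1 rp6 wp2
slot 1 (MEM): ISSUE — free A1,Mu2,Ld0,B1 rp4 wp2
slot 2 (ALU): ISSUE — free A0,Mu2,Ld0,B1 rp3 wp1
slot 3 (MUL): ISSUE — free A0,Mu1,Ld0,B1 rp1 wp0
slot 4 (MEM): stall FU — free A0,Mu1,Ld0,B1 rp1 wp0
slot 5 (MUL): stall RD_PORT — free A0,Mu1,Ld0,B1 rp1 wp0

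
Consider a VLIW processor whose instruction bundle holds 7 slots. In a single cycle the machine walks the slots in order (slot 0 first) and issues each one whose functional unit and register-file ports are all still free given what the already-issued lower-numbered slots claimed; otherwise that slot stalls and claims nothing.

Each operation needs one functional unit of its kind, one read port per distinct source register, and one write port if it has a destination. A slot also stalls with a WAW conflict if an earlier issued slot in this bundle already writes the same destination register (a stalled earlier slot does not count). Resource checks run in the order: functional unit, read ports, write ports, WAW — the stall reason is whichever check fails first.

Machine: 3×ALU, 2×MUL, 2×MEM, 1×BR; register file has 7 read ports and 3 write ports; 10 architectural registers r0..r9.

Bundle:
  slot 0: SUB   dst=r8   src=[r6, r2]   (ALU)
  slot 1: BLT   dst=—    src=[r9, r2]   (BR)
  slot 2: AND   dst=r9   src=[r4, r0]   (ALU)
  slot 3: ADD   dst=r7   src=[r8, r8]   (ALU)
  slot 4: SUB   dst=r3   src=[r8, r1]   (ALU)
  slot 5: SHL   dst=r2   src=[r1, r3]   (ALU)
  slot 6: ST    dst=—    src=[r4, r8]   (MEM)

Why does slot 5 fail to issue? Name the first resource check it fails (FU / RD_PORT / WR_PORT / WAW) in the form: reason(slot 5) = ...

[0] ALU needs rd=2 wr=1: ok; after: ALU=2 MUL=2 MEM=2 BR=1, R=5, W=2
[1] BR needs rd=2 wr=0: ok; after: ALU=2 MUL=2 MEM=2 BR=0, R=3, W=2
[2] ALU needs rd=2 wr=1: ok; after: ALU=1 MUL=2 MEM=2 BR=0, R=1, W=1
[3] ALU needs rd=1 wr=1: ok; after: ALU=0 MUL=2 MEM=2 BR=0, R=0, W=0
[4] ALU needs rd=2 wr=1: FU; after: ALU=0 MUL=2 MEM=2 BR=0, R=0, W=0
[5] ALU needs rd=2 wr=1: FU; after: ALU=0 MUL=2 MEM=2 BR=0, R=0, W=0
[6] MEM needs rd=2 wr=0: RD_PORT; after: ALU=0 MUL=2 MEM=2 BR=0, R=0, W=0

reason(slot 5) = FU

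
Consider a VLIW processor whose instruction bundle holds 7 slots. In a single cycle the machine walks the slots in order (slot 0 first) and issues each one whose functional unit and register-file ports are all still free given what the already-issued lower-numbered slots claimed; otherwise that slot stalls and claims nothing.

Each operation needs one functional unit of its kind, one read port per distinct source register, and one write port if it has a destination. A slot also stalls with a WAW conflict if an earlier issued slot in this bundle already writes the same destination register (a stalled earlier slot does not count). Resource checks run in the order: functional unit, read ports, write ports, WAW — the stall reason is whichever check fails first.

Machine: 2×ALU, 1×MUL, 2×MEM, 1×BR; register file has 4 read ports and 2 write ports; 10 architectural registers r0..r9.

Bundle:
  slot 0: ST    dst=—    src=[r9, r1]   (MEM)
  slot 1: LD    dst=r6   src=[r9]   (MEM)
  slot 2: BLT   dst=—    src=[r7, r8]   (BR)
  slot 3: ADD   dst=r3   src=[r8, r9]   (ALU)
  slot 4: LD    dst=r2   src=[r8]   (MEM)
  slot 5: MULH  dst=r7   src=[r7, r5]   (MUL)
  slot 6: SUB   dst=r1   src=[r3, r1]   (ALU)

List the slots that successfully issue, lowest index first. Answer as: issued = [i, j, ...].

issued = [0, 1]

slot 0 (MEM): ISSUE — free A2,Mu1,Ld1,B1 rp2 wp2
slot 1 (MEM): ISSUE — free A2,Mu1,Ld0,B1 rp1 wp1
slot 2 (BR): stall RD_PORT — free A2,Mu1,Ld0,B1 rp1 wp1
slot 3 (ALU): stall RD_PORT — free A2,Mu1,Ld0,B1 rp1 wp1
slot 4 (MEM): stall FU — free A2,Mu1,Ld0,B1 rp1 wp1
slot 5 (MUL): stall RD_PORT — free A2,Mu1,Ld0,B1 rp1 wp1
slot 6 (ALU): stall RD_PORT — free A2,Mu1,Ld0,B1 rp1 wp1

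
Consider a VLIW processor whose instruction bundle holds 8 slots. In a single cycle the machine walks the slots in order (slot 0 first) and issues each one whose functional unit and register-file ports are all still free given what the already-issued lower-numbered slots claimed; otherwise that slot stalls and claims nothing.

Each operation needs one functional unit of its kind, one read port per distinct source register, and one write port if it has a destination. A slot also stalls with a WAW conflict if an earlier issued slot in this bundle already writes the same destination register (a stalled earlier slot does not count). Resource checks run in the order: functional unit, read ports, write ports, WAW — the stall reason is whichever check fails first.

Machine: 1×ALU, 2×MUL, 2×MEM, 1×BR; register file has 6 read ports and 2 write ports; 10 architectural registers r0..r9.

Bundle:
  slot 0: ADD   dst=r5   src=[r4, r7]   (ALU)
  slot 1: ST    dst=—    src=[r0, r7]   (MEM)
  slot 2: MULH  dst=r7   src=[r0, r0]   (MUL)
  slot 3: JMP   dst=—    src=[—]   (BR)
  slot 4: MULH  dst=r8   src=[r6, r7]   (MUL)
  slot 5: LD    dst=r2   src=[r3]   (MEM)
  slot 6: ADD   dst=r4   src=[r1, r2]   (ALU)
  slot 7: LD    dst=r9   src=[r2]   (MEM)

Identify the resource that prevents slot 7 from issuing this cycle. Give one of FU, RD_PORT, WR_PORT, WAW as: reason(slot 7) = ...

reason(slot 7) = WR_PORT

#0 ALU src=r4,r7 dispatched  <A:0 Mu:2 Ld:2 B:1 rd:4 wr:1>
#1 MEM src=r0,r7 dispatched  <A:0 Mu:2 Ld:1 B:1 rd:2 wr:1>
#2 MUL src=r0,r0 dispatched  <A:0 Mu:1 Ld:1 B:1 rd:1 wr:0>
#3 BR src=- dispatched  <A:0 Mu:1 Ld:1 B:0 rd:1 wr:0>
#4 MUL src=r6,r7 held:RD_PORT  <A:0 Mu:1 Ld:1 B:0 rd:1 wr:0>
#5 MEM src=r3 held:WR_PORT  <A:0 Mu:1 Ld:1 B:0 rd:1 wr:0>
#6 ALU src=r1,r2 held:FU  <A:0 Mu:1 Ld:1 B:0 rd:1 wr:0>
#7 MEM src=r2 held:WR_PORT  <A:0 Mu:1 Ld:1 B:0 rd:1 wr:0>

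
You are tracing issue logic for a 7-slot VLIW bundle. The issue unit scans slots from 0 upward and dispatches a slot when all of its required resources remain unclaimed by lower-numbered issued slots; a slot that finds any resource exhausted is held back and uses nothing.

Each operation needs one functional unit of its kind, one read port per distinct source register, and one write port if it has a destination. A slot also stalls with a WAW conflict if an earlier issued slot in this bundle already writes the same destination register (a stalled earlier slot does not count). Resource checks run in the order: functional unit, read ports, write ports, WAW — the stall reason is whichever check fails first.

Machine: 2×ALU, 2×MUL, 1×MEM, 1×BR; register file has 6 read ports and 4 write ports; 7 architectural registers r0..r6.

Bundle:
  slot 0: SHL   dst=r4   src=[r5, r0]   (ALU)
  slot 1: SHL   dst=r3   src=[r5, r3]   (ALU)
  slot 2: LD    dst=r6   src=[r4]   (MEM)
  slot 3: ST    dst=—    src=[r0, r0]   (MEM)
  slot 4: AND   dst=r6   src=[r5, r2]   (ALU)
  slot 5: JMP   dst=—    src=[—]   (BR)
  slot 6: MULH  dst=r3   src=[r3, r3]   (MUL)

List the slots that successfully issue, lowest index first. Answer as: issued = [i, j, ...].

#0 ALU src=r5,r0 dispatched  <A:1 Mu:2 Ld:1 B:1 rd:4 wr:3>
#1 ALU src=r5,r3 dispatched  <A:0 Mu:2 Ld:1 B:1 rd:2 wr:2>
#2 MEM src=r4 dispatched  <A:0 Mu:2 Ld:0 B:1 rd:1 wr:1>
#3 MEM src=r0,r0 held:FU  <A:0 Mu:2 Ld:0 B:1 rd:1 wr:1>
#4 ALU src=r5,r2 held:FU  <A:0 Mu:2 Ld:0 B:1 rd:1 wr:1>
#5 BR src=- dispatched  <A:0 Mu:2 Ld:0 B:0 rd:1 wr:1>
#6 MUL src=r3,r3 held:WAW  <A:0 Mu:2 Ld:0 B:0 rd:1 wr:1>

issued = [0, 1, 2, 5]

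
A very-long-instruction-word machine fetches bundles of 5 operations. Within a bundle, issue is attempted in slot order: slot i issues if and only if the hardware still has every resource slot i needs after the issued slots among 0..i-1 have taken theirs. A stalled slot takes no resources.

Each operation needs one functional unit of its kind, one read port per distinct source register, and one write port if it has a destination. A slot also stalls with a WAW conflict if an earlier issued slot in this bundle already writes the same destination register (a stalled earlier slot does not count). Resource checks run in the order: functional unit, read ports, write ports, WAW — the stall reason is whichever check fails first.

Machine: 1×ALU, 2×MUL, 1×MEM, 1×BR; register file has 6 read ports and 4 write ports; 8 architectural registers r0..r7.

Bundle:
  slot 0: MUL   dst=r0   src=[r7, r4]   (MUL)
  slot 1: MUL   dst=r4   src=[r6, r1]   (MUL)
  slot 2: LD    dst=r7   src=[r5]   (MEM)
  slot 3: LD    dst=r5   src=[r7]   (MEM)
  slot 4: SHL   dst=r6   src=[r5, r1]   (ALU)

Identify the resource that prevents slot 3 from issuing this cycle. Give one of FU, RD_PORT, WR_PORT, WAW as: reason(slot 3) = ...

reason(slot 3) = FU

slot 0 (MUL): ISSUE — free A1,Mu1,Ld1,B1 rp4 wp3
slot 1 (MUL): ISSUE — free A1,Mu0,Ld1,B1 rp2 wp2
slot 2 (MEM): ISSUE — free A1,Mu0,Ld0,B1 rp1 wp1
slot 3 (MEM): stall FU — free A1,Mu0,Ld0,B1 rp1 wp1
slot 4 (ALU): stall RD_PORT — free A1,Mu0,Ld0,B1 rp1 wp1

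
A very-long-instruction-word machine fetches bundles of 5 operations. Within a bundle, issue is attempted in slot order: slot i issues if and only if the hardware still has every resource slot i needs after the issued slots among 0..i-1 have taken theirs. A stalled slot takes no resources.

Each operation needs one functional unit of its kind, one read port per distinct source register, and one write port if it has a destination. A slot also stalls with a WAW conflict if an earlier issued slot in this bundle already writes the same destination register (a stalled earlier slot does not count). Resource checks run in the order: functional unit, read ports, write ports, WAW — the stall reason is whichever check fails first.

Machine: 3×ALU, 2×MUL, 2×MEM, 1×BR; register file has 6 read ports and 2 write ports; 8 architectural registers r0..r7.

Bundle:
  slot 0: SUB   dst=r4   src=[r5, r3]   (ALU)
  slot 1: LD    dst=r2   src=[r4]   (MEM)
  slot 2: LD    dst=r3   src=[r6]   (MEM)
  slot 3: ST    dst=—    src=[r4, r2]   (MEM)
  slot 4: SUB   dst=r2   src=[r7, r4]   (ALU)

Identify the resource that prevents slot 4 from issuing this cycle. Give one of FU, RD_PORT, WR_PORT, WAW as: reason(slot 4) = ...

[0] ALU needs rd=2 wr=1: ok; after: ALU=2 MUL=2 MEM=2 BR=1, R=4, W=1
[1] MEM needs rd=1 wr=1: ok; after: ALU=2 MUL=2 MEM=1 BR=1, R=3, W=0
[2] MEM needs rd=1 wr=1: WR_PORT; after: ALU=2 MUL=2 MEM=1 BR=1, R=3, W=0
[3] MEM needs rd=2 wr=0: ok; after: ALU=2 MUL=2 MEM=0 BR=1, R=1, W=0
[4] ALU needs rd=2 wr=1: RD_PORT; after: ALU=2 MUL=2 MEM=0 BR=1, R=1, W=0

reason(slot 4) = RD_PORT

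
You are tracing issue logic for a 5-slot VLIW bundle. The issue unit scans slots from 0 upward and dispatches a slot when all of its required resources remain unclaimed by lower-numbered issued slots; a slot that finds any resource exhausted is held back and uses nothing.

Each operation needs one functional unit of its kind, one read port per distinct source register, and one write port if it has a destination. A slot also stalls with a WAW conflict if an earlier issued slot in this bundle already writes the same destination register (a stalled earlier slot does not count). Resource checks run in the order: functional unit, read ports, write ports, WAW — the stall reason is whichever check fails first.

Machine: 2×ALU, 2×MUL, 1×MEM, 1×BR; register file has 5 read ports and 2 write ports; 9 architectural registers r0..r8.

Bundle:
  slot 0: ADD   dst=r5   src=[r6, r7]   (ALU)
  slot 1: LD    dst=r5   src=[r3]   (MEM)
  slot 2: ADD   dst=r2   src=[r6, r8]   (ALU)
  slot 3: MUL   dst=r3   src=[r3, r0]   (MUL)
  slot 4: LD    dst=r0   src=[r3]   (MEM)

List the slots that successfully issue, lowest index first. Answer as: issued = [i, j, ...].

issued = [0, 2]

  0. ALU→r5 ⇒ go  {1A/2Mu/1Ld/1B | 3r 1w}
  1. MEM→r5 ⇒ no(WAW)  {1A/2Mu/1Ld/1B | 3r 1w}
  2. ALU→r2 ⇒ go  {0A/2Mu/1Ld/1B | 1r 0w}
  3. MUL→r3 ⇒ no(RD_PORT)  {0A/2Mu/1Ld/1B | 1r 0w}
  4. MEM→r0 ⇒ no(WR_PORT)  {0A/2Mu/1Ld/1B | 1r 0w}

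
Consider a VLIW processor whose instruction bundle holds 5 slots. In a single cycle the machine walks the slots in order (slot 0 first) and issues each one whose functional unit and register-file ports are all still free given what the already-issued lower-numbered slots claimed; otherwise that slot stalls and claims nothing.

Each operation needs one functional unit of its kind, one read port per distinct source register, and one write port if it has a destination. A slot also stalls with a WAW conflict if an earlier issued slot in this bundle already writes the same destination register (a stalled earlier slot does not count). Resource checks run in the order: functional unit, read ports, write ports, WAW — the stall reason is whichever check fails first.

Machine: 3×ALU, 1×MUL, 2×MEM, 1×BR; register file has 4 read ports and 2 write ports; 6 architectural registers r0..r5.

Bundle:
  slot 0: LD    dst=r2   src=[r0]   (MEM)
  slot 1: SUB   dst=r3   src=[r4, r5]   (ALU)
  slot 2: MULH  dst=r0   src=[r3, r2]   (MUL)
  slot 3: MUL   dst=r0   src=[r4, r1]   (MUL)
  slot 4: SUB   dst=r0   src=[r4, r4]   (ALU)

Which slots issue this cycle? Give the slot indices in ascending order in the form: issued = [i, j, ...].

slot 0 (MEM): ISSUE — free A3,Mu1,Ld1,B1 rp3 wp1
slot 1 (ALU): ISSUE — free A2,Mu1,Ld1,B1 rp1 wp0
slot 2 (MUL): stall RD_PORT — free A2,Mu1,Ld1,B1 rp1 wp0
slot 3 (MUL): stall RD_PORT — free A2,Mu1,Ld1,B1 rp1 wp0
slot 4 (ALU): stall WR_PORT — free A2,Mu1,Ld1,B1 rp1 wp0

issued = [0, 1]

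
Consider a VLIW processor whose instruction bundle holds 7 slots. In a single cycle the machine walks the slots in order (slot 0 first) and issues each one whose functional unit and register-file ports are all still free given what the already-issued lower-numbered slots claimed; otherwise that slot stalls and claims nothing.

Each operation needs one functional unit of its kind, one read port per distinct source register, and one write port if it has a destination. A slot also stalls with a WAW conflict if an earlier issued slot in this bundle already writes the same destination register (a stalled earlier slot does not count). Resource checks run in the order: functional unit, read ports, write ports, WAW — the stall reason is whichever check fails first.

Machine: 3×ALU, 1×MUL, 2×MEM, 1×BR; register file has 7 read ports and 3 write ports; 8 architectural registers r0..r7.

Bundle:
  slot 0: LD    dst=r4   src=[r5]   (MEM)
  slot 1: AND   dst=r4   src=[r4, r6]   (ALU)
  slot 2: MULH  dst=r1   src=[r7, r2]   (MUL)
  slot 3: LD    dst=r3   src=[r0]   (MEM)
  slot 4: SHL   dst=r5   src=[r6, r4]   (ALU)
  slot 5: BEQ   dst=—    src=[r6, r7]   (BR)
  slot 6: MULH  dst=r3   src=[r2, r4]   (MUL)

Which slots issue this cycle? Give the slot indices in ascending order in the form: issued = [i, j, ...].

issued = [0, 2, 3, 5]

#0 MEM src=r5 dispatched  <A:3 Mu:1 Ld:1 B:1 rd:6 wr:2>
#1 ALU src=r4,r6 held:WAW  <A:3 Mu:1 Ld:1 B:1 rd:6 wr:2>
#2 MUL src=r7,r2 dispatched  <A:3 Mu:0 Ld:1 B:1 rd:4 wr:1>
#3 MEM src=r0 dispatched  <A:3 Mu:0 Ld:0 B:1 rd:3 wr:0>
#4 ALU src=r6,r4 held:WR_PORT  <A:3 Mu:0 Ld:0 B:1 rd:3 wr:0>
#5 BR src=r6,r7 dispatched  <A:3 Mu:0 Ld:0 B:0 rd:1 wr:0>
#6 MUL src=r2,r4 held:FU  <A:3 Mu:0 Ld:0 B:0 rd:1 wr:0>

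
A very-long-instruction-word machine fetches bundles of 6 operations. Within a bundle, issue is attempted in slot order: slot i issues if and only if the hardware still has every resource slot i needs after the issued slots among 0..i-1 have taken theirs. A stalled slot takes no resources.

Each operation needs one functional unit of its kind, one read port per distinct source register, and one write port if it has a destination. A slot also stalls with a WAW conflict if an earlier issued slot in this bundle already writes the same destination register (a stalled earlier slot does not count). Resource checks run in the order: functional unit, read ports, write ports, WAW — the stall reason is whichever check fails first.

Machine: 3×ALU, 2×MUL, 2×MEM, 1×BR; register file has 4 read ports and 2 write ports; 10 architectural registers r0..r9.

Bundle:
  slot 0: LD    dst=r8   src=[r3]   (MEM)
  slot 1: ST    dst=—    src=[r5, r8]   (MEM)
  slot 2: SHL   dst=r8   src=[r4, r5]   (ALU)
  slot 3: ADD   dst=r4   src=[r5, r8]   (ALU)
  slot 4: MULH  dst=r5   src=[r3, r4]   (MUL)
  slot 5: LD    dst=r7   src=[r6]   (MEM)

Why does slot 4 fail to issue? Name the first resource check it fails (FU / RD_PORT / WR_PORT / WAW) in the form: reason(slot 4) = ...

(0) want 1×MEM +1rd +1wr — yes → AL3|MU2|ME1|BR1|rd3|wr1
(1) want 1×MEM +2rd +0wr — yes → AL3|MU2|ME0|BR1|rd1|wr1
(2) want 1×ALU +2rd +1wr — RD_PORT → AL3|MU2|ME0|BR1|rd1|wr1
(3) want 1×ALU +2rd +1wr — RD_PORT → AL3|MU2|ME0|BR1|rd1|wr1
(4) want 1×MUL +2rd +1wr — RD_PORT → AL3|MU2|ME0|BR1|rd1|wr1
(5) want 1×MEM +1rd +1wr — FU → AL3|MU2|ME0|BR1|rd1|wr1

reason(slot 4) = RD_PORT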